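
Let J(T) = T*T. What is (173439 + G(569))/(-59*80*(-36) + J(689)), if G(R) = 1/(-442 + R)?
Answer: 22026754/81869407 ≈ 0.26905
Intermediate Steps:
J(T) = T²
(173439 + G(569))/(-59*80*(-36) + J(689)) = (173439 + 1/(-442 + 569))/(-59*80*(-36) + 689²) = (173439 + 1/127)/(-4720*(-36) + 474721) = (173439 + 1/127)/(169920 + 474721) = (22026754/127)/644641 = (22026754/127)*(1/644641) = 22026754/81869407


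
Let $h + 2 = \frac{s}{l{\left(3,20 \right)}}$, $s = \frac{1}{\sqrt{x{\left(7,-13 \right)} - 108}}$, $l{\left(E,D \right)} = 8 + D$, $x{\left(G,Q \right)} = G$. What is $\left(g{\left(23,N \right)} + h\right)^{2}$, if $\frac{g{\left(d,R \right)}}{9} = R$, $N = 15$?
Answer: $\frac{\left(376124 - i \sqrt{101}\right)^{2}}{7997584} \approx 17689.0 - 0.94529 i$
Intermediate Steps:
$g{\left(d,R \right)} = 9 R$
$s = - \frac{i \sqrt{101}}{101}$ ($s = \frac{1}{\sqrt{7 - 108}} = \frac{1}{\sqrt{-101}} = \frac{1}{i \sqrt{101}} = - \frac{i \sqrt{101}}{101} \approx - 0.099504 i$)
$h = -2 - \frac{i \sqrt{101}}{2828}$ ($h = -2 + \frac{\left(- \frac{1}{101}\right) i \sqrt{101}}{8 + 20} = -2 + \frac{\left(- \frac{1}{101}\right) i \sqrt{101}}{28} = -2 + - \frac{i \sqrt{101}}{101} \cdot \frac{1}{28} = -2 - \frac{i \sqrt{101}}{2828} \approx -2.0 - 0.0035537 i$)
$\left(g{\left(23,N \right)} + h\right)^{2} = \left(9 \cdot 15 - \left(2 + \frac{i \sqrt{101}}{2828}\right)\right)^{2} = \left(135 - \left(2 + \frac{i \sqrt{101}}{2828}\right)\right)^{2} = \left(133 - \frac{i \sqrt{101}}{2828}\right)^{2}$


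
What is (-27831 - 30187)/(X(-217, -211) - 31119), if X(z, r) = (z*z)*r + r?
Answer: 58018/9967109 ≈ 0.0058209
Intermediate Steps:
X(z, r) = r + r*z² (X(z, r) = z²*r + r = r*z² + r = r + r*z²)
(-27831 - 30187)/(X(-217, -211) - 31119) = (-27831 - 30187)/(-211*(1 + (-217)²) - 31119) = -58018/(-211*(1 + 47089) - 31119) = -58018/(-211*47090 - 31119) = -58018/(-9935990 - 31119) = -58018/(-9967109) = -58018*(-1/9967109) = 58018/9967109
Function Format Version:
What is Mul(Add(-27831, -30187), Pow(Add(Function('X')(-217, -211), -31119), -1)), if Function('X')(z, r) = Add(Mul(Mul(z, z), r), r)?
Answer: Rational(58018, 9967109) ≈ 0.0058209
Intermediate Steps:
Function('X')(z, r) = Add(r, Mul(r, Pow(z, 2))) (Function('X')(z, r) = Add(Mul(Pow(z, 2), r), r) = Add(Mul(r, Pow(z, 2)), r) = Add(r, Mul(r, Pow(z, 2))))
Mul(Add(-27831, -30187), Pow(Add(Function('X')(-217, -211), -31119), -1)) = Mul(Add(-27831, -30187), Pow(Add(Mul(-211, Add(1, Pow(-217, 2))), -31119), -1)) = Mul(-58018, Pow(Add(Mul(-211, Add(1, 47089)), -31119), -1)) = Mul(-58018, Pow(Add(Mul(-211, 47090), -31119), -1)) = Mul(-58018, Pow(Add(-9935990, -31119), -1)) = Mul(-58018, Pow(-9967109, -1)) = Mul(-58018, Rational(-1, 9967109)) = Rational(58018, 9967109)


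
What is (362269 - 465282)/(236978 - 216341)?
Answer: -103013/20637 ≈ -4.9917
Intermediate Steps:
(362269 - 465282)/(236978 - 216341) = -103013/20637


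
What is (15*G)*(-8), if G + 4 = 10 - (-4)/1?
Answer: -1200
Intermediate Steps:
G = 10 (G = -4 + (10 - (-4)/1) = -4 + (10 - (-4)) = -4 + (10 - 1*(-4)) = -4 + (10 + 4) = -4 + 14 = 10)
(15*G)*(-8) = (15*10)*(-8) = 150*(-8) = -1200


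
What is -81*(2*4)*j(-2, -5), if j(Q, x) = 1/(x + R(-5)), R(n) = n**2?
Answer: -162/5 ≈ -32.400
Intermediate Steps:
j(Q, x) = 1/(25 + x) (j(Q, x) = 1/(x + (-5)**2) = 1/(x + 25) = 1/(25 + x))
-81*(2*4)*j(-2, -5) = -81*(2*4)/(25 - 5) = -81*8/20 = -81*8*(1/20) = -81*2/5 = -1*162/5 = -162/5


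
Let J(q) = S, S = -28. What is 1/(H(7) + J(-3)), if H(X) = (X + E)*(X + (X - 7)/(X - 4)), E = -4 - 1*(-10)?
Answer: 1/63 ≈ 0.015873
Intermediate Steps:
E = 6 (E = -4 + 10 = 6)
H(X) = (6 + X)*(X + (-7 + X)/(-4 + X)) (H(X) = (X + 6)*(X + (X - 7)/(X - 4)) = (6 + X)*(X + (-7 + X)/(-4 + X)))
J(q) = -28
1/(H(7) + J(-3)) = 1/((-42 + 7³ - 25*7 + 3*7²)/(-4 + 7) - 28) = 1/((-42 + 343 - 175 + 3*49)/3 - 28) = 1/((-42 + 343 - 175 + 147)/3 - 28) = 1/((⅓)*273 - 28) = 1/(91 - 28) = 1/63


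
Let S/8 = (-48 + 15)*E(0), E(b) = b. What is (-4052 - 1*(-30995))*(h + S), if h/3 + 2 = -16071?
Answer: -1299164517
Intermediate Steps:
h = -48219 (h = -6 + 3*(-16071) = -6 - 48213 = -48219)
S = 0 (S = 8*((-48 + 15)*0) = 8*(-33*0) = 8*0 = 0)
(-4052 - 1*(-30995))*(h + S) = (-4052 - 1*(-30995))*(-48219 + 0) = (-4052 + 30995)*(-48219) = 26943*(-48219) = -1299164517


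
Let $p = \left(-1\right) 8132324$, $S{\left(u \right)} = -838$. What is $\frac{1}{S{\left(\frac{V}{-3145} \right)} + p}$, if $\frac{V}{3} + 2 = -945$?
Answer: $- \frac{1}{8133162} \approx -1.2295 \cdot 10^{-7}$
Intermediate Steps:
$V = -2841$ ($V = -6 + 3 \left(-945\right) = -6 - 2835 = -2841$)
$p = -8132324$
$\frac{1}{S{\left(\frac{V}{-3145} \right)} + p} = \frac{1}{-838 - 8132324} = \frac{1}{-8133162} = - \frac{1}{8133162}$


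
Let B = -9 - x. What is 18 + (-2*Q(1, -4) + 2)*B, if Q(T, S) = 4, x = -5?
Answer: 42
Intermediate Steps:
B = -4 (B = -9 - 1*(-5) = -9 + 5 = -4)
18 + (-2*Q(1, -4) + 2)*B = 18 + (-2*4 + 2)*(-4) = 18 + (-8 + 2)*(-4) = 18 - 6*(-4) = 18 + 24 = 42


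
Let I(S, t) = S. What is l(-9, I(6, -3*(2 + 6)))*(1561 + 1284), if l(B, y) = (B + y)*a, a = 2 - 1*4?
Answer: 17070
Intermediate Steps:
a = -2 (a = 2 - 4 = -2)
l(B, y) = -2*B - 2*y (l(B, y) = (B + y)*(-2) = -2*B - 2*y)
l(-9, I(6, -3*(2 + 6)))*(1561 + 1284) = (-2*(-9) - 2*6)*(1561 + 1284) = (18 - 12)*2845 = 6*2845 = 17070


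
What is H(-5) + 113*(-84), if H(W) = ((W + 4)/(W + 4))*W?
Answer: -9497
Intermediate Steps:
H(W) = W (H(W) = ((4 + W)/(4 + W))*W = 1*W = W)
H(-5) + 113*(-84) = -5 + 113*(-84) = -5 - 9492 = -9497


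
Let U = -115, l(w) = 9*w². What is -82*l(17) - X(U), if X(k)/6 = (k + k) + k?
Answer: -211212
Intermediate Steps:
X(k) = 18*k (X(k) = 6*((k + k) + k) = 6*(2*k + k) = 6*(3*k) = 18*k)
-82*l(17) - X(U) = -738*17² - 18*(-115) = -738*289 - 1*(-2070) = -82*2601 + 2070 = -213282 + 2070 = -211212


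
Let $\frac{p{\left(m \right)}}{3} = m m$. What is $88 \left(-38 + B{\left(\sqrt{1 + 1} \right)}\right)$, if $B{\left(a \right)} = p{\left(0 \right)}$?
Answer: $-3344$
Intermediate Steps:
$p{\left(m \right)} = 3 m^{2}$ ($p{\left(m \right)} = 3 m m = 3 m^{2}$)
$B{\left(a \right)} = 0$ ($B{\left(a \right)} = 3 \cdot 0^{2} = 3 \cdot 0 = 0$)
$88 \left(-38 + B{\left(\sqrt{1 + 1} \right)}\right) = 88 \left(-38 + 0\right) = 88 \left(-38\right) = -3344$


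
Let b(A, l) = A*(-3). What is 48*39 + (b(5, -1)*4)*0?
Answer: 1872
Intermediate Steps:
b(A, l) = -3*A
48*39 + (b(5, -1)*4)*0 = 48*39 + (-3*5*4)*0 = 1872 - 15*4*0 = 1872 - 60*0 = 1872 + 0 = 1872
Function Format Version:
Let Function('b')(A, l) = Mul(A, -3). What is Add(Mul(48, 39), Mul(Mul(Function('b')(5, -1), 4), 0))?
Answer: 1872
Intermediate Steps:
Function('b')(A, l) = Mul(-3, A)
Add(Mul(48, 39), Mul(Mul(Function('b')(5, -1), 4), 0)) = Add(Mul(48, 39), Mul(Mul(Mul(-3, 5), 4), 0)) = Add(1872, Mul(Mul(-15, 4), 0)) = Add(1872, Mul(-60, 0)) = Add(1872, 0) = 1872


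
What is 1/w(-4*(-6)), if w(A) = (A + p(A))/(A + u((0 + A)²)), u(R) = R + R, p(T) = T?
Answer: 49/2 ≈ 24.500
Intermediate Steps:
u(R) = 2*R
w(A) = 2*A/(A + 2*A²) (w(A) = (A + A)/(A + 2*(0 + A)²) = (2*A)/(A + 2*A²) = 2*A/(A + 2*A²))
1/w(-4*(-6)) = 1/(2/(1 + 2*(-4*(-6)))) = 1/(2/(1 + 2*24)) = 1/(2/(1 + 48)) = 1/(2/49) = 49/2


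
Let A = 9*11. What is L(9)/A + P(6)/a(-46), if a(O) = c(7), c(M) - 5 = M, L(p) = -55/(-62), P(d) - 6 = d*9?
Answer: 2795/558 ≈ 5.0090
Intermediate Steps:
P(d) = 6 + 9*d (P(d) = 6 + d*9 = 6 + 9*d)
L(p) = 55/62 (L(p) = -55*(-1/62) = 55/62)
c(M) = 5 + M
A = 99
a(O) = 12 (a(O) = 5 + 7 = 12)
L(9)/A + P(6)/a(-46) = (55/62)/99 + (6 + 9*6)/12 = (55/62)*(1/99) + (6 + 54)*(1/12) = 5/558 + 60*(1/12) = 5/558 + 5 = 2795/558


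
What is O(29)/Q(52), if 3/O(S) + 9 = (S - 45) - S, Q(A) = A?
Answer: -1/936 ≈ -0.0010684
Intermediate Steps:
O(S) = -1/18 (O(S) = 3/(-9 + ((S - 45) - S)) = 3/(-9 + ((-45 + S) - S)) = 3/(-9 - 45) = 3/(-54) = 3*(-1/54) = -1/18)
O(29)/Q(52) = -1/18/52 = -1/18*1/52 = -1/936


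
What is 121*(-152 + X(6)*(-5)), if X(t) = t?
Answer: -22022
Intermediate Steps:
121*(-152 + X(6)*(-5)) = 121*(-152 + 6*(-5)) = 121*(-152 - 30) = 121*(-182) = -22022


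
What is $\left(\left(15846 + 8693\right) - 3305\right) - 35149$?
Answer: $-13915$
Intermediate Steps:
$\left(\left(15846 + 8693\right) - 3305\right) - 35149 = \left(24539 - 3305\right) - 35149 = 21234 - 35149 = -13915$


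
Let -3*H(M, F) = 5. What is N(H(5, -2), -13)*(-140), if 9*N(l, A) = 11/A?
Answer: 1540/117 ≈ 13.162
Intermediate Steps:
H(M, F) = -5/3 (H(M, F) = -1/3*5 = -5/3)
N(l, A) = 11/(9*A) (N(l, A) = (11/A)/9 = 11/(9*A))
N(H(5, -2), -13)*(-140) = ((11/9)/(-13))*(-140) = ((11/9)*(-1/13))*(-140) = -11/117*(-140) = 1540/117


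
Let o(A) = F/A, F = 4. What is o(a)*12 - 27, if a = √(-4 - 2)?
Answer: -27 - 8*I*√6 ≈ -27.0 - 19.596*I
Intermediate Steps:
a = I*√6 (a = √(-6) = I*√6 ≈ 2.4495*I)
o(A) = 4/A
o(a)*12 - 27 = (4/((I*√6)))*12 - 27 = (4*(-I*√6/6))*12 - 27 = -2*I*√6/3*12 - 27 = -8*I*√6 - 27 = -27 - 8*I*√6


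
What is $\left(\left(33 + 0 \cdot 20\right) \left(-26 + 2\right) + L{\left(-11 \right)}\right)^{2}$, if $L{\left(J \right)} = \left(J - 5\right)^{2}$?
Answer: $287296$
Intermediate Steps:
$L{\left(J \right)} = \left(-5 + J\right)^{2}$
$\left(\left(33 + 0 \cdot 20\right) \left(-26 + 2\right) + L{\left(-11 \right)}\right)^{2} = \left(\left(33 + 0 \cdot 20\right) \left(-26 + 2\right) + \left(-5 - 11\right)^{2}\right)^{2} = \left(\left(33 + 0\right) \left(-24\right) + \left(-16\right)^{2}\right)^{2} = \left(33 \left(-24\right) + 256\right)^{2} = \left(-792 + 256\right)^{2} = \left(-536\right)^{2} = 287296$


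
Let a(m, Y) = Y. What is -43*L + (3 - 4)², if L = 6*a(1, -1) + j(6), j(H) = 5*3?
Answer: -386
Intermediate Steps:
j(H) = 15
L = 9 (L = 6*(-1) + 15 = -6 + 15 = 9)
-43*L + (3 - 4)² = -43*9 + (3 - 4)² = -387 + (-1)² = -387 + 1 = -386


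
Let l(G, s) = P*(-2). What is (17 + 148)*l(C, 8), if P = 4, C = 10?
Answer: -1320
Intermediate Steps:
l(G, s) = -8 (l(G, s) = 4*(-2) = -8)
(17 + 148)*l(C, 8) = (17 + 148)*(-8) = 165*(-8) = -1320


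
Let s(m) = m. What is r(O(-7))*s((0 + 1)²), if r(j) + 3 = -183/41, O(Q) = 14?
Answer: -306/41 ≈ -7.4634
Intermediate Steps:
r(j) = -306/41 (r(j) = -3 - 183/41 = -306/41)
r(O(-7))*s((0 + 1)²) = -306*(0 + 1)²/41 = -306/41*1² = -306/41*1 = -306/41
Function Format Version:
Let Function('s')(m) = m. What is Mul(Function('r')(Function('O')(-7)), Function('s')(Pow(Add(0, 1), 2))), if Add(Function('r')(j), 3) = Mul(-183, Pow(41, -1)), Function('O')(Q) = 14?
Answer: Rational(-306, 41) ≈ -7.4634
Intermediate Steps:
Function('r')(j) = Rational(-306, 41) (Function('r')(j) = Add(-3, Mul(-183, Pow(41, -1))) = Add(-3, Mul(-183, Rational(1, 41))) = Add(-3, Rational(-183, 41)) = Rational(-306, 41))
Mul(Function('r')(Function('O')(-7)), Function('s')(Pow(Add(0, 1), 2))) = Mul(Rational(-306, 41), Pow(Add(0, 1), 2)) = Mul(Rational(-306, 41), Pow(1, 2)) = Mul(Rational(-306, 41), 1) = Rational(-306, 41)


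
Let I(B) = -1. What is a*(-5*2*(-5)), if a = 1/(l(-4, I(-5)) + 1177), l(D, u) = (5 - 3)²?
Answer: 50/1181 ≈ 0.042337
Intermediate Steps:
l(D, u) = 4 (l(D, u) = 2² = 4)
a = 1/1181 (a = 1/(4 + 1177) = 1/1181 ≈ 0.00084674)
a*(-5*2*(-5)) = (-5*2*(-5))/1181 = (-10*(-5))/1181 = (1/1181)*50 = 50/1181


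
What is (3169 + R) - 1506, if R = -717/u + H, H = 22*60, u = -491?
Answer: 1465370/491 ≈ 2984.5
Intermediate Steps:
H = 1320
R = 648837/491 (R = -717/(-491) + 1320 = -717*(-1/491) + 1320 = 717/491 + 1320 = 648837/491 ≈ 1321.5)
(3169 + R) - 1506 = (3169 + 648837/491) - 1506 = 2204816/491 - 1506 = 1465370/491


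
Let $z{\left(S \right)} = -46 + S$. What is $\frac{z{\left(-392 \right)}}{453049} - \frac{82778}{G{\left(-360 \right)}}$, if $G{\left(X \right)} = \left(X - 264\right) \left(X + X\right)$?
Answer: $- \frac{18849637381}{101772927360} \approx -0.18521$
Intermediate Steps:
$G{\left(X \right)} = 2 X \left(-264 + X\right)$ ($G{\left(X \right)} = \left(-264 + X\right) 2 X = 2 X \left(-264 + X\right)$)
$\frac{z{\left(-392 \right)}}{453049} - \frac{82778}{G{\left(-360 \right)}} = \frac{-46 - 392}{453049} - \frac{82778}{2 \left(-360\right) \left(-264 - 360\right)} = \left(-438\right) \frac{1}{453049} - \frac{82778}{2 \left(-360\right) \left(-624\right)} = - \frac{438}{453049} - \frac{82778}{449280} = - \frac{438}{453049} - \frac{41389}{224640} = - \frac{18849637381}{101772927360}$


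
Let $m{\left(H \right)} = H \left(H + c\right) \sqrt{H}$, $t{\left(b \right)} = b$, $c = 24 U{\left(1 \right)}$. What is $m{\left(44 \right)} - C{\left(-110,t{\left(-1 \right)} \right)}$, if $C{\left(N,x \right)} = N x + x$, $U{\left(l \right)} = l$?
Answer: $-109 + 5984 \sqrt{11} \approx 19738.0$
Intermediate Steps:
$c = 24$ ($c = 24 \cdot 1 = 24$)
$C{\left(N,x \right)} = x + N x$
$m{\left(H \right)} = H^{\frac{3}{2}} \left(24 + H\right)$ ($m{\left(H \right)} = H \left(H + 24\right) \sqrt{H} = H \left(24 + H\right) \sqrt{H} = H^{\frac{3}{2}} \left(24 + H\right)$)
$m{\left(44 \right)} - C{\left(-110,t{\left(-1 \right)} \right)} = 44^{\frac{3}{2}} \left(24 + 44\right) - - (1 - 110) = 88 \sqrt{11} \cdot 68 - \left(-1\right) \left(-109\right) = 5984 \sqrt{11} - 109 = -109 + 5984 \sqrt{11}$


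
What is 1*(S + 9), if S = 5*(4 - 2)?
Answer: 19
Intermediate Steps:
S = 10 (S = 5*2 = 10)
1*(S + 9) = 1*(10 + 9) = 1*19 = 19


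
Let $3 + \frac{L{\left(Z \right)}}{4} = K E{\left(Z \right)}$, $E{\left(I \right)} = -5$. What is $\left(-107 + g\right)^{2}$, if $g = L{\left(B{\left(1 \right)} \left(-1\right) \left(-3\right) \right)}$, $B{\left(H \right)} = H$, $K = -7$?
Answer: $441$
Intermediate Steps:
$L{\left(Z \right)} = 128$ ($L{\left(Z \right)} = -12 + 4 \left(\left(-7\right) \left(-5\right)\right) = -12 + 4 \cdot 35 = -12 + 140 = 128$)
$g = 128$
$\left(-107 + g\right)^{2} = \left(-107 + 128\right)^{2} = 21^{2} = 441$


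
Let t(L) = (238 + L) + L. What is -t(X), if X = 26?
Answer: -290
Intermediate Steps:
t(L) = 238 + 2*L
-t(X) = -(238 + 2*26) = -(238 + 52) = -1*290 = -290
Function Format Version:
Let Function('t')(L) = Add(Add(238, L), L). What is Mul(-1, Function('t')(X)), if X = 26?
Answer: -290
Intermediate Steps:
Function('t')(L) = Add(238, Mul(2, L))
Mul(-1, Function('t')(X)) = Mul(-1, Add(238, Mul(2, 26))) = Mul(-1, Add(238, 52)) = Mul(-1, 290) = -290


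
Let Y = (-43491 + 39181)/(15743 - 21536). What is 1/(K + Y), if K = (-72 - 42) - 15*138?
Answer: -5793/12647602 ≈ -0.00045803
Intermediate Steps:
K = -2184 (K = -114 - 2070 = -2184)
Y = 4310/5793 (Y = -4310/(-5793) = -4310*(-1/5793) = 4310/5793 ≈ 0.74400)
1/(K + Y) = 1/(-2184 + 4310/5793) = 1/(-12647602/5793) = -5793/12647602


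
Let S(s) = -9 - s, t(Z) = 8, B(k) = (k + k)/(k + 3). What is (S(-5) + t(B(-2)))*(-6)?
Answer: -24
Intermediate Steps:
B(k) = 2*k/(3 + k) (B(k) = (2*k)/(3 + k) = 2*k/(3 + k))
(S(-5) + t(B(-2)))*(-6) = ((-9 - 1*(-5)) + 8)*(-6) = ((-9 + 5) + 8)*(-6) = (-4 + 8)*(-6) = 4*(-6) = -24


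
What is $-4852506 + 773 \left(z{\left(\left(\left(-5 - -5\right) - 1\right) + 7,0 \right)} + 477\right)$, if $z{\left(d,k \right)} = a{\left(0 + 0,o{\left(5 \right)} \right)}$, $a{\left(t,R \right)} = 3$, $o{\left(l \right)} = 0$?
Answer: $-4481466$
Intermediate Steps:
$z{\left(d,k \right)} = 3$
$-4852506 + 773 \left(z{\left(\left(\left(-5 - -5\right) - 1\right) + 7,0 \right)} + 477\right) = -4852506 + 773 \left(3 + 477\right) = -4852506 + 773 \cdot 480 = -4852506 + 371040 = -4481466$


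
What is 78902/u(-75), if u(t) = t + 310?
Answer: 78902/235 ≈ 335.75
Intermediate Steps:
u(t) = 310 + t
78902/u(-75) = 78902/(310 - 75) = 78902/235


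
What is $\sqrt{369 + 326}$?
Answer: $\sqrt{695} \approx 26.363$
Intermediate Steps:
$\sqrt{369 + 326} = \sqrt{695}$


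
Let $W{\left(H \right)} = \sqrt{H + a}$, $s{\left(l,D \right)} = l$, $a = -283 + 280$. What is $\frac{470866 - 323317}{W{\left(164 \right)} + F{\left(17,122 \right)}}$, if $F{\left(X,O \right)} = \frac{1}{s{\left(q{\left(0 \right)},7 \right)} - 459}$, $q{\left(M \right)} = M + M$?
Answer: $\frac{67724991}{33919640} + \frac{31085770869 \sqrt{161}}{33919640} \approx 11630.0$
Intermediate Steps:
$a = -3$
$q{\left(M \right)} = 2 M$
$W{\left(H \right)} = \sqrt{-3 + H}$ ($W{\left(H \right)} = \sqrt{H - 3} = \sqrt{-3 + H}$)
$F{\left(X,O \right)} = - \frac{1}{459}$ ($F{\left(X,O \right)} = \frac{1}{2 \cdot 0 - 459} = \frac{1}{0 - 459} = \frac{1}{-459} = - \frac{1}{459}$)
$\frac{470866 - 323317}{W{\left(164 \right)} + F{\left(17,122 \right)}} = \frac{470866 - 323317}{\sqrt{-3 + 164} - \frac{1}{459}} = \frac{147549}{\sqrt{161} - \frac{1}{459}} = \frac{147549}{- \frac{1}{459} + \sqrt{161}}$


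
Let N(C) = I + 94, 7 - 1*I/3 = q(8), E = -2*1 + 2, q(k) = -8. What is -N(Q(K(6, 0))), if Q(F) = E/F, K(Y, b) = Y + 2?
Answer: -139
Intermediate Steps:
E = 0 (E = -2 + 2 = 0)
I = 45 (I = 21 - 3*(-8) = 21 + 24 = 45)
K(Y, b) = 2 + Y
Q(F) = 0 (Q(F) = 0/F = 0)
N(C) = 139 (N(C) = 45 + 94 = 139)
-N(Q(K(6, 0))) = -1*139 = -139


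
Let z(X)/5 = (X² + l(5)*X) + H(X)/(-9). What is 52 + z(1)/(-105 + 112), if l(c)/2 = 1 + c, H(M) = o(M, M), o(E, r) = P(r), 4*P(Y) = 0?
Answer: 429/7 ≈ 61.286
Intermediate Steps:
P(Y) = 0 (P(Y) = (¼)*0 = 0)
o(E, r) = 0
H(M) = 0
l(c) = 2 + 2*c (l(c) = 2*(1 + c) = 2 + 2*c)
z(X) = 5*X² + 60*X (z(X) = 5*((X² + (2 + 2*5)*X) + 0/(-9)) = 5*((X² + (2 + 10)*X) + 0*(-⅑)) = 5*((X² + 12*X) + 0) = 5*(X² + 12*X) = 5*X² + 60*X)
52 + z(1)/(-105 + 112) = 52 + (5*1*(12 + 1))/(-105 + 112) = 52 + (5*1*13)/7 = 52 + (⅐)*65 = 52 + 65/7 = 429/7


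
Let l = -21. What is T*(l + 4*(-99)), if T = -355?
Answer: 148035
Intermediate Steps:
T*(l + 4*(-99)) = -355*(-21 + 4*(-99)) = -355*(-21 - 396) = -355*(-417) = 148035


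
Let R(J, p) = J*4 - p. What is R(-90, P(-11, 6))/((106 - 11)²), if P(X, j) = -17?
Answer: -343/9025 ≈ -0.038006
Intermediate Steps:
R(J, p) = -p + 4*J (R(J, p) = 4*J - p = -p + 4*J)
R(-90, P(-11, 6))/((106 - 11)²) = (-1*(-17) + 4*(-90))/((106 - 11)²) = (17 - 360)/(95²) = -343/9025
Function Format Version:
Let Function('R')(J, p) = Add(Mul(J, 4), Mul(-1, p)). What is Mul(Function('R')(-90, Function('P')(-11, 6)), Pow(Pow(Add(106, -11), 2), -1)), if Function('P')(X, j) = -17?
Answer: Rational(-343, 9025) ≈ -0.038006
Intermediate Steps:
Function('R')(J, p) = Add(Mul(-1, p), Mul(4, J)) (Function('R')(J, p) = Add(Mul(4, J), Mul(-1, p)) = Add(Mul(-1, p), Mul(4, J)))
Mul(Function('R')(-90, Function('P')(-11, 6)), Pow(Pow(Add(106, -11), 2), -1)) = Mul(Add(Mul(-1, -17), Mul(4, -90)), Pow(Pow(Add(106, -11), 2), -1)) = Mul(Add(17, -360), Pow(Pow(95, 2), -1)) = Mul(-343, Pow(9025, -1)) = Mul(-343, Rational(1, 9025)) = Rational(-343, 9025)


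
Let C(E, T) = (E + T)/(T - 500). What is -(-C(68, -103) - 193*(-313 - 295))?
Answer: -70758397/603 ≈ -1.1734e+5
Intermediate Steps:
C(E, T) = (E + T)/(-500 + T)
-(-C(68, -103) - 193*(-313 - 295)) = -(-(68 - 103)/(-500 - 103) - 193*(-313 - 295)) = -(-(-35)/(-603) - 193*(-608)) = -(-(-1)*(-35)/603 - 1*(-117344)) = -(-1*35/603 + 117344) = -(-35/603 + 117344) = -1*70758397/603 = -70758397/603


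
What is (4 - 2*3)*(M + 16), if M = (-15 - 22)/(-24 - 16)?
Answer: -677/20 ≈ -33.850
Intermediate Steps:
M = 37/40 (M = -37/(-40) = -37*(-1/40) = 37/40 ≈ 0.92500)
(4 - 2*3)*(M + 16) = (4 - 2*3)*(37/40 + 16) = (4 - 6)*(677/40) = -2*677/40 = -677/20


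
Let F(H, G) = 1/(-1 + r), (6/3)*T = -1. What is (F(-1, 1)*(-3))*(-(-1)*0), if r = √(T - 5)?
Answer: 0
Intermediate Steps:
T = -½ (T = (½)*(-1) = -½ ≈ -0.50000)
r = I*√22/2 (r = √(-½ - 5) = √(-11/2) = I*√22/2 ≈ 2.3452*I)
F(H, G) = 1/(-1 + I*√22/2)
(F(-1, 1)*(-3))*(-(-1)*0) = ((-2/13 - I*√22/13)*(-3))*(-(-1)*0) = (6/13 + 3*I*√22/13)*(-1*0) = (6/13 + 3*I*√22/13)*0 = 0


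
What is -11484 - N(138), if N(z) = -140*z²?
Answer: 2654676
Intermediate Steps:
-11484 - N(138) = -11484 - (-140)*138² = -11484 - (-140)*19044 = -11484 - 1*(-2666160) = -11484 + 2666160 = 2654676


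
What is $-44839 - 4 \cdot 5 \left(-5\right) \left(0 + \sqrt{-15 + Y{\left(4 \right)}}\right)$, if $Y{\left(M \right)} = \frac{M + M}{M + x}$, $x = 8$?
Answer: $-44839 + \frac{100 i \sqrt{129}}{3} \approx -44839.0 + 378.59 i$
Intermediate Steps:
$Y{\left(M \right)} = \frac{2 M}{8 + M}$ ($Y{\left(M \right)} = \frac{M + M}{M + 8} = \frac{2 M}{8 + M}$)
$-44839 - 4 \cdot 5 \left(-5\right) \left(0 + \sqrt{-15 + Y{\left(4 \right)}}\right) = -44839 - 4 \cdot 5 \left(-5\right) \left(0 + \sqrt{-15 + 2 \cdot 4 \frac{1}{8 + 4}}\right) = -44839 - 20 \left(-5\right) \left(0 + \sqrt{-15 + 2 \cdot 4 \cdot \frac{1}{12}}\right) = -44839 - - 100 \left(0 + \sqrt{-15 + 2 \cdot 4 \cdot \frac{1}{12}}\right) = -44839 - - 100 \left(0 + \sqrt{-15 + \frac{2}{3}}\right) = -44839 - - 100 \left(0 + \sqrt{- \frac{43}{3}}\right) = -44839 - - 100 \left(0 + \frac{i \sqrt{129}}{3}\right) = -44839 - - 100 \frac{i \sqrt{129}}{3} = -44839 - - \frac{100 i \sqrt{129}}{3} = -44839 + \frac{100 i \sqrt{129}}{3}$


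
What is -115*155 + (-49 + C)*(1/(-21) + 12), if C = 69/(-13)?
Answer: -5043431/273 ≈ -18474.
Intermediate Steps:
C = -69/13 (C = 69*(-1/13) = -69/13 ≈ -5.3077)
-115*155 + (-49 + C)*(1/(-21) + 12) = -115*155 + (-49 - 69/13)*(1/(-21) + 12) = -17825 - 706*(-1/21 + 12)/13 = -17825 - 706/13*251/21 = -17825 - 177206/273 = -5043431/273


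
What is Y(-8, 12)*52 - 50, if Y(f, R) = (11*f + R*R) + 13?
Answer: 3538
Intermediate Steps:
Y(f, R) = 13 + R² + 11*f (Y(f, R) = (11*f + R²) + 13 = (R² + 11*f) + 13 = 13 + R² + 11*f)
Y(-8, 12)*52 - 50 = (13 + 12² + 11*(-8))*52 - 50 = (13 + 144 - 88)*52 - 50 = 69*52 - 50 = 3588 - 50 = 3538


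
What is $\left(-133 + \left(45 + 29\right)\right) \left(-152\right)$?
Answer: $8968$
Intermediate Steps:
$\left(-133 + \left(45 + 29\right)\right) \left(-152\right) = \left(-133 + 74\right) \left(-152\right) = \left(-59\right) \left(-152\right) = 8968$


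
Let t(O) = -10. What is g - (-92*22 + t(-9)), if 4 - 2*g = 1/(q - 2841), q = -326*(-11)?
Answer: 3033639/1490 ≈ 2036.0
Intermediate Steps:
q = 3586
g = 2979/1490 (g = 2 - 1/(2*(3586 - 2841)) = 2 - ½/745 = 2 - ½*1/745 = 2 - 1/1490 = 2979/1490 ≈ 1.9993)
g - (-92*22 + t(-9)) = 2979/1490 - (-92*22 - 10) = 2979/1490 - (-2024 - 10) = 2979/1490 - 1*(-2034) = 2979/1490 + 2034 = 3033639/1490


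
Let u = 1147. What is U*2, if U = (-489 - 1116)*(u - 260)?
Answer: -2847270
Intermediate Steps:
U = -1423635 (U = (-489 - 1116)*(1147 - 260) = -1605*887 = -1423635)
U*2 = -1423635*2 = -2847270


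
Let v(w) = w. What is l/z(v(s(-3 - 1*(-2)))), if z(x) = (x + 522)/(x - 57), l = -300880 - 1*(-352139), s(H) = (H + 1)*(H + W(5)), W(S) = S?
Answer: -973921/174 ≈ -5597.3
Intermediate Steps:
s(H) = (1 + H)*(5 + H) (s(H) = (H + 1)*(H + 5) = (1 + H)*(5 + H))
l = 51259 (l = -300880 + 352139 = 51259)
z(x) = (522 + x)/(-57 + x)
l/z(v(s(-3 - 1*(-2)))) = 51259/(((522 + (5 + (-3 - 1*(-2))² + 6*(-3 - 1*(-2))))/(-57 + (5 + (-3 - 1*(-2))² + 6*(-3 - 1*(-2)))))) = 51259/(((522 + (5 + (-3 + 2)² + 6*(-3 + 2)))/(-57 + (5 + (-3 + 2)² + 6*(-3 + 2))))) = 51259/(((522 + (5 + (-1)² + 6*(-1)))/(-57 + (5 + (-1)² + 6*(-1))))) = 51259/(((522 + (5 + 1 - 6))/(-57 + (5 + 1 - 6)))) = 51259/(((522 + 0)/(-57 + 0))) = 51259/((522/(-57))) = 51259/((-1/57*522)) = 51259/(-174/19) = 51259*(-19/174) = -973921/174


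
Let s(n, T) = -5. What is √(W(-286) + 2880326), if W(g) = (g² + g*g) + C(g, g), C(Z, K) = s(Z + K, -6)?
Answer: √3043913 ≈ 1744.7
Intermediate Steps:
C(Z, K) = -5
W(g) = -5 + 2*g² (W(g) = (g² + g*g) - 5 = (g² + g²) - 5 = 2*g² - 5 = -5 + 2*g²)
√(W(-286) + 2880326) = √((-5 + 2*(-286)²) + 2880326) = √((-5 + 2*81796) + 2880326) = √((-5 + 163592) + 2880326) = √(163587 + 2880326) = √3043913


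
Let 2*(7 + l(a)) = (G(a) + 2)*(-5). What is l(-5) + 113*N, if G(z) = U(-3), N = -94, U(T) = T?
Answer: -21253/2 ≈ -10627.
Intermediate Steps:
G(z) = -3
l(a) = -9/2 (l(a) = -7 + ((-3 + 2)*(-5))/2 = -7 + (-1*(-5))/2 = -7 + (½)*5 = -7 + 5/2 = -9/2)
l(-5) + 113*N = -9/2 + 113*(-94) = -9/2 - 10622 = -21253/2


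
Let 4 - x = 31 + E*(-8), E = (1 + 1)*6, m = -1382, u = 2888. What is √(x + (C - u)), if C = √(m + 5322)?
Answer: √(-2819 + 2*√985) ≈ 52.5*I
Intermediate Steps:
C = 2*√985 (C = √(-1382 + 5322) = √3940 = 2*√985 ≈ 62.769)
E = 12 (E = 2*6 = 12)
x = 69 (x = 4 - (31 + 12*(-8)) = 4 - (31 - 96) = 4 - 1*(-65) = 4 + 65 = 69)
√(x + (C - u)) = √(69 + (2*√985 - 1*2888)) = √(69 + (2*√985 - 2888)) = √(69 + (-2888 + 2*√985)) = √(-2819 + 2*√985)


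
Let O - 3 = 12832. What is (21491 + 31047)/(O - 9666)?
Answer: 52538/3169 ≈ 16.579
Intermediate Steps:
O = 12835 (O = 3 + 12832 = 12835)
(21491 + 31047)/(O - 9666) = (21491 + 31047)/(12835 - 9666) = 52538/3169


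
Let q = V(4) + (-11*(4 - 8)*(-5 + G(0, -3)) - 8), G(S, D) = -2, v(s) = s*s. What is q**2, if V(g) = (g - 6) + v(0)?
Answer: 101124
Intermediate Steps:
v(s) = s**2
V(g) = -6 + g (V(g) = (g - 6) + 0**2 = (-6 + g) + 0 = -6 + g)
q = -318 (q = (-6 + 4) + (-11*(4 - 8)*(-5 - 2) - 8) = -2 + (-(-44)*(-7) - 8) = -2 + (-11*28 - 8) = -2 + (-308 - 8) = -2 - 316 = -318)
q**2 = (-318)**2 = 101124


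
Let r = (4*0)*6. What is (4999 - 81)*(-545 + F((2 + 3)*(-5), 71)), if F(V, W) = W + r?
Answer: -2331132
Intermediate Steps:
r = 0 (r = 0*6 = 0)
F(V, W) = W (F(V, W) = W + 0 = W)
(4999 - 81)*(-545 + F((2 + 3)*(-5), 71)) = (4999 - 81)*(-545 + 71) = 4918*(-474) = -2331132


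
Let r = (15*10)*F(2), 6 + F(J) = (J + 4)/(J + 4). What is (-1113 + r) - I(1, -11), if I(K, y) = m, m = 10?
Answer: -1873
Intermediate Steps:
I(K, y) = 10
F(J) = -5 (F(J) = -6 + (J + 4)/(J + 4) = -6 + (4 + J)/(4 + J) = -6 + 1 = -5)
r = -750 (r = (15*10)*(-5) = 150*(-5) = -750)
(-1113 + r) - I(1, -11) = (-1113 - 750) - 1*10 = -1863 - 10 = -1873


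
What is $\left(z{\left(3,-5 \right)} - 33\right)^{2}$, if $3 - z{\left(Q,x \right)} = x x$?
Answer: $3025$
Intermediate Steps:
$z{\left(Q,x \right)} = 3 - x^{2}$ ($z{\left(Q,x \right)} = 3 - x x = 3 - x^{2}$)
$\left(z{\left(3,-5 \right)} - 33\right)^{2} = \left(\left(3 - \left(-5\right)^{2}\right) - 33\right)^{2} = \left(\left(3 - 25\right) - 33\right)^{2} = \left(-22 - 33\right)^{2} = \left(-55\right)^{2} = 3025$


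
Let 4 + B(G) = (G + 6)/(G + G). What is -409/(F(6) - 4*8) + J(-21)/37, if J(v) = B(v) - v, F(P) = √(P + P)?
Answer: 1756375/131054 + 409*√3/506 ≈ 14.802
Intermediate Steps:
B(G) = -4 + (6 + G)/(2*G) (B(G) = -4 + (G + 6)/(G + G) = -4 + (6 + G)/((2*G)) = -4 + (6 + G)*(1/(2*G)) = -4 + (6 + G)/(2*G))
F(P) = √2*√P (F(P) = √(2*P) = √2*√P)
J(v) = -7/2 - v + 3/v (J(v) = (-7/2 + 3/v) - v = -7/2 - v + 3/v)
-409/(F(6) - 4*8) + J(-21)/37 = -409/(√2*√6 - 4*8) + (-7/2 - 1*(-21) + 3/(-21))/37 = -409/(2*√3 - 32) + (-7/2 + 21 + 3*(-1/21))*(1/37) = -409/(-32 + 2*√3) + (-7/2 + 21 - ⅐)*(1/37) = -409/(-32 + 2*√3) + (243/14)*(1/37) = -409/(-32 + 2*√3) + 243/518 = 243/518 - 409/(-32 + 2*√3)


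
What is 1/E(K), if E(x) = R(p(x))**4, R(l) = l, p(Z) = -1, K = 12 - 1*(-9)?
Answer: 1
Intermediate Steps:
K = 21 (K = 12 + 9 = 21)
E(x) = 1 (E(x) = (-1)**4 = 1)
1/E(K) = 1/1 = 1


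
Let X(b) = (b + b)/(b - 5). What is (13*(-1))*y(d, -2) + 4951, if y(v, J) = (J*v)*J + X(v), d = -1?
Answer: 14996/3 ≈ 4998.7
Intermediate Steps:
X(b) = 2*b/(-5 + b) (X(b) = (2*b)/(-5 + b) = 2*b/(-5 + b))
y(v, J) = v*J**2 + 2*v/(-5 + v) (y(v, J) = (J*v)*J + 2*v/(-5 + v) = v*J**2 + 2*v/(-5 + v))
(13*(-1))*y(d, -2) + 4951 = (13*(-1))*(-(2 + (-2)**2*(-5 - 1))/(-5 - 1)) + 4951 = -(-13)*(2 + 4*(-6))/(-6) + 4951 = -(-13)*(-1)*(2 - 24)/6 + 4951 = -(-13)*(-1)*(-22)/6 + 4951 = -13*(-11/3) + 4951 = 143/3 + 4951 = 14996/3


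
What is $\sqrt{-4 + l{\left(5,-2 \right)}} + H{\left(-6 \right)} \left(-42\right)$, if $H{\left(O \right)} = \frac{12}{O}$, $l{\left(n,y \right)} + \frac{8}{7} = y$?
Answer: $84 + \frac{5 i \sqrt{14}}{7} \approx 84.0 + 2.6726 i$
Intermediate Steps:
$l{\left(n,y \right)} = - \frac{8}{7} + y$
$\sqrt{-4 + l{\left(5,-2 \right)}} + H{\left(-6 \right)} \left(-42\right) = \sqrt{-4 - \frac{22}{7}} + \frac{12}{-6} \left(-42\right) = \sqrt{-4 - \frac{22}{7}} + 12 \left(- \frac{1}{6}\right) \left(-42\right) = \sqrt{- \frac{50}{7}} - -84 = \frac{5 i \sqrt{14}}{7} + 84 = 84 + \frac{5 i \sqrt{14}}{7}$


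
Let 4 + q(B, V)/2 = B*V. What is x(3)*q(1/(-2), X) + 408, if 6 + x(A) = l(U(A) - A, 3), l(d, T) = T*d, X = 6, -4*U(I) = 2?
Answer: 639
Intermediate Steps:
U(I) = -½ (U(I) = -¼*2 = -½)
q(B, V) = -8 + 2*B*V (q(B, V) = -8 + 2*(B*V) = -8 + 2*B*V)
x(A) = -15/2 - 3*A (x(A) = -6 + 3*(-½ - A) = -6 + (-3/2 - 3*A) = -15/2 - 3*A)
x(3)*q(1/(-2), X) + 408 = (-15/2 - 3*3)*(-8 + 2*6/(-2)) + 408 = (-15/2 - 9)*(-8 + 2*(-½)*6) + 408 = -33*(-8 - 6)/2 + 408 = -33/2*(-14) + 408 = 231 + 408 = 639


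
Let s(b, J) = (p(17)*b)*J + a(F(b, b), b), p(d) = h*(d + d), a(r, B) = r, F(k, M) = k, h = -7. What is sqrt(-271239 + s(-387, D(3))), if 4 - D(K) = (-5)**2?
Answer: 2*I*sqrt(551463) ≈ 1485.2*I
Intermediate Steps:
D(K) = -21 (D(K) = 4 - 1*(-5)**2 = 4 - 1*25 = 4 - 25 = -21)
p(d) = -14*d (p(d) = -7*(d + d) = -14*d)
s(b, J) = b - 238*J*b (s(b, J) = ((-14*17)*b)*J + b = (-238*b)*J + b = -238*J*b + b = b - 238*J*b)
sqrt(-271239 + s(-387, D(3))) = sqrt(-271239 - 387*(1 - 238*(-21))) = sqrt(-271239 - 387*(1 + 4998)) = sqrt(-271239 - 387*4999) = sqrt(-271239 - 1934613) = sqrt(-2205852) = 2*I*sqrt(551463)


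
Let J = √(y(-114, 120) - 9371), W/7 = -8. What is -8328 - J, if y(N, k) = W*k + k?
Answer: -8328 - I*√15971 ≈ -8328.0 - 126.38*I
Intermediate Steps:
W = -56 (W = 7*(-8) = -56)
y(N, k) = -55*k (y(N, k) = -56*k + k = -55*k)
J = I*√15971 (J = √(-55*120 - 9371) = √(-6600 - 9371) = √(-15971) = I*√15971 ≈ 126.38*I)
-8328 - J = -8328 - I*√15971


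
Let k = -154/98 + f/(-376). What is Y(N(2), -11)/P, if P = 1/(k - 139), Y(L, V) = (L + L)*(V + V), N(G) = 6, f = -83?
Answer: 12190299/329 ≈ 37053.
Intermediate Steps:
k = -3555/2632 (k = -154/98 - 83/(-376) = -154*1/98 - 83*(-1/376) = -11/7 + 83/376 = -3555/2632 ≈ -1.3507)
Y(L, V) = 4*L*V (Y(L, V) = (2*L)*(2*V) = 4*L*V)
P = -2632/369403 (P = 1/(-3555/2632 - 139) = 1/(-369403/2632) = -2632/369403 ≈ -0.0071250)
Y(N(2), -11)/P = (4*6*(-11))/(-2632/369403) = -264*(-369403/2632) = 12190299/329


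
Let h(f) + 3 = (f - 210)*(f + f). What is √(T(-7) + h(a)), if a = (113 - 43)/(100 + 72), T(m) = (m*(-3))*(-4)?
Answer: I*√1905202/86 ≈ 16.05*I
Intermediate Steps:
T(m) = 12*m (T(m) = -3*m*(-4) = 12*m)
a = 35/86 (a = 70/172 = 70*(1/172) = 35/86 ≈ 0.40698)
h(f) = -3 + 2*f*(-210 + f) (h(f) = -3 + (f - 210)*(f + f) = -3 + (-210 + f)*(2*f) = -3 + 2*f*(-210 + f))
√(T(-7) + h(a)) = √(12*(-7) + (-3 - 420*35/86 + 2*(35/86)²)) = √(-84 + (-3 - 7350/43 + 2*(1225/7396))) = √(-84 + (-3 - 7350/43 + 1225/3698)) = √(-84 - 641969/3698) = √(-952601/3698) = I*√1905202/86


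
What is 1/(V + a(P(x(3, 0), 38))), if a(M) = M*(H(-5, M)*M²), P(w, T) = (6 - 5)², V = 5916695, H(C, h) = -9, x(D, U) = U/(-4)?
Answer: 1/5916686 ≈ 1.6901e-7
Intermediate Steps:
x(D, U) = -U/4 (x(D, U) = U*(-¼) = -U/4)
P(w, T) = 1 (P(w, T) = 1² = 1)
a(M) = -9*M³ (a(M) = M*(-9*M²) = -9*M³)
1/(V + a(P(x(3, 0), 38))) = 1/(5916695 - 9*1³) = 1/(5916695 - 9*1) = 1/(5916695 - 9) = 1/5916686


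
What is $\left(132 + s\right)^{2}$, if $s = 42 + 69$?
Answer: $59049$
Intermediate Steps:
$s = 111$
$\left(132 + s\right)^{2} = \left(132 + 111\right)^{2} = 243^{2} = 59049$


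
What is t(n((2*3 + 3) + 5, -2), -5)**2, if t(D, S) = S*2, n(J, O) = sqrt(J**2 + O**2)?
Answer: 100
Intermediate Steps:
t(D, S) = 2*S
t(n((2*3 + 3) + 5, -2), -5)**2 = (2*(-5))**2 = (-10)**2 = 100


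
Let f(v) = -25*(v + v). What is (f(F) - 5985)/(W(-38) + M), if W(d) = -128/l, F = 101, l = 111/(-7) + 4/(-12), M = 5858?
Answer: -937975/498602 ≈ -1.8812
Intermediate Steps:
l = -340/21 (l = 111*(-⅐) + 4*(-1/12) = -111/7 - ⅓ = -340/21 ≈ -16.190)
f(v) = -50*v
W(d) = 672/85 (W(d) = -128/(-340/21) = -128*(-21/340) = 672/85)
(f(F) - 5985)/(W(-38) + M) = (-50*101 - 5985)/(672/85 + 5858) = (-5050 - 5985)/(498602/85) = -11035*85/498602 = -937975/498602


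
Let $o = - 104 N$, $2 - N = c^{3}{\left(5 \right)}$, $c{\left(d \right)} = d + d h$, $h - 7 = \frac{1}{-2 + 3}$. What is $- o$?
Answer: $-9476792$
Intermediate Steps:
$h = 8$ ($h = 7 + \frac{1}{-2 + 3} = 7 + 1^{-1} = 7 + 1 = 8$)
$c{\left(d \right)} = 9 d$ ($c{\left(d \right)} = d + d 8 = d + 8 d = 9 d$)
$N = -91123$ ($N = 2 - \left(9 \cdot 5\right)^{3} = 2 - 45^{3} = 2 - 91125 = -91123$)
$o = 9476792$ ($o = \left(-104\right) \left(-91123\right) = 9476792$)
$- o = \left(-1\right) 9476792 = -9476792$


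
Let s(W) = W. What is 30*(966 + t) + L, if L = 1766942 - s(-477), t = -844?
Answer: 1771079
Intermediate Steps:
L = 1767419 (L = 1766942 - 1*(-477) = 1766942 + 477 = 1767419)
30*(966 + t) + L = 30*(966 - 844) + 1767419 = 30*122 + 1767419 = 3660 + 1767419 = 1771079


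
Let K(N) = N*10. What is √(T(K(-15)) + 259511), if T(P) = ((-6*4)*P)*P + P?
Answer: I*√280639 ≈ 529.75*I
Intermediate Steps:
K(N) = 10*N
T(P) = P - 24*P² (T(P) = (-24*P)*P + P = -24*P² + P = P - 24*P²)
√(T(K(-15)) + 259511) = √((10*(-15))*(1 - 240*(-15)) + 259511) = √(-150*(1 - 24*(-150)) + 259511) = √(-150*(1 + 3600) + 259511) = √(-150*3601 + 259511) = √(-540150 + 259511) = √(-280639) = I*√280639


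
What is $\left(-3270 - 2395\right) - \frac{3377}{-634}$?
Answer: $- \frac{3588233}{634} \approx -5659.7$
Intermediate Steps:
$\left(-3270 - 2395\right) - \frac{3377}{-634} = -5665 - - \frac{3377}{634} = -5665 + \frac{3377}{634} = - \frac{3588233}{634}$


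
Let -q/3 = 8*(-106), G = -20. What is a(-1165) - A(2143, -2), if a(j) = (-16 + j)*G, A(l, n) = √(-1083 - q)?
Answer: 23620 - 3*I*√403 ≈ 23620.0 - 60.225*I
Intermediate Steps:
q = 2544 (q = -24*(-106) = -3*(-848) = 2544)
A(l, n) = 3*I*√403 (A(l, n) = √(-1083 - 1*2544) = √(-1083 - 2544) = √(-3627) = 3*I*√403)
a(j) = 320 - 20*j (a(j) = (-16 + j)*(-20) = 320 - 20*j)
a(-1165) - A(2143, -2) = (320 - 20*(-1165)) - 3*I*√403 = (320 + 23300) - 3*I*√403 = 23620 - 3*I*√403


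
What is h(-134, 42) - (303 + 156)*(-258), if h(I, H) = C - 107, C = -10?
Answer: 118305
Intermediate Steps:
h(I, H) = -117 (h(I, H) = -10 - 107 = -117)
h(-134, 42) - (303 + 156)*(-258) = -117 - (303 + 156)*(-258) = -117 - 459*(-258) = -117 - 1*(-118422) = -117 + 118422 = 118305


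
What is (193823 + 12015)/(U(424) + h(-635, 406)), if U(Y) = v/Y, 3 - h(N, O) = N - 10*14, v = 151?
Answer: 87275312/330023 ≈ 264.45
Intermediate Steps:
h(N, O) = 143 - N (h(N, O) = 3 - (N - 10*14) = 3 - (N - 140) = 3 - (-140 + N) = 3 + (140 - N) = 143 - N)
U(Y) = 151/Y
(193823 + 12015)/(U(424) + h(-635, 406)) = (193823 + 12015)/(151/424 + (143 - 1*(-635))) = 205838/(151*(1/424) + (143 + 635)) = 205838/(151/424 + 778) = 205838/(330023/424) = 205838*(424/330023) = 87275312/330023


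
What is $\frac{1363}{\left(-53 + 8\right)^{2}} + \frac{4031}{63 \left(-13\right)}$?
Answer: $- \frac{782942}{184275} \approx -4.2488$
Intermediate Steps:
$\frac{1363}{\left(-53 + 8\right)^{2}} + \frac{4031}{63 \left(-13\right)} = \frac{1363}{\left(-45\right)^{2}} + \frac{4031}{-819} = \frac{1363}{2025} + 4031 \left(- \frac{1}{819}\right) = 1363 \cdot \frac{1}{2025} - \frac{4031}{819} = \frac{1363}{2025} - \frac{4031}{819} = - \frac{782942}{184275}$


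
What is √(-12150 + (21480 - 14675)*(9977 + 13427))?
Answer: √159252070 ≈ 12620.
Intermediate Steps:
√(-12150 + (21480 - 14675)*(9977 + 13427)) = √(-12150 + 6805*23404) = √(-12150 + 159264220) = √159252070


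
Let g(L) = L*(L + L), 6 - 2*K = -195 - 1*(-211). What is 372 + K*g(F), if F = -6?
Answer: 12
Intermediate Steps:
K = -5 (K = 3 - (-195 - 1*(-211))/2 = 3 - (-195 + 211)/2 = 3 - ½*16 = 3 - 8 = -5)
g(L) = 2*L² (g(L) = L*(2*L) = 2*L²)
372 + K*g(F) = 372 - 10*(-6)² = 372 - 10*36 = 372 - 5*72 = 372 - 360 = 12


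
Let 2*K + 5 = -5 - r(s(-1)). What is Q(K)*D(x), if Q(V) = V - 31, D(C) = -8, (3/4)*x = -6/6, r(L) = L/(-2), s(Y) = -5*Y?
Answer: 278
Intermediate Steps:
r(L) = -L/2 (r(L) = L*(-½) = -L/2)
x = -4/3 (x = 4*(-6/6)/3 = 4*(-6*⅙)/3 = (4/3)*(-1) = -4/3 ≈ -1.3333)
K = -15/4 (K = -5/2 + (-5 - (-1)*(-5*(-1))/2)/2 = -5/2 + (-5 - (-1)*5/2)/2 = -5/2 + (-5 - 1*(-5/2))/2 = -5/2 + (-5 + 5/2)/2 = -5/2 + (½)*(-5/2) = -5/2 - 5/4 = -15/4 ≈ -3.7500)
Q(V) = -31 + V
Q(K)*D(x) = (-31 - 15/4)*(-8) = -139/4*(-8) = 278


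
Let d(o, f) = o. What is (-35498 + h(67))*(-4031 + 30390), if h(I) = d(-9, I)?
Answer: -935929013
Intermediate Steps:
h(I) = -9
(-35498 + h(67))*(-4031 + 30390) = (-35498 - 9)*(-4031 + 30390) = -35507*26359 = -935929013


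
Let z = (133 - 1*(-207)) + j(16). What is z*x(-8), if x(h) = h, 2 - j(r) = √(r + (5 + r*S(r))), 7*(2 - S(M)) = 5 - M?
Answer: -2736 + 8*√3829/7 ≈ -2665.3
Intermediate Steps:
S(M) = 9/7 + M/7 (S(M) = 2 - (5 - M)/7 = 2 + (-5/7 + M/7) = 9/7 + M/7)
j(r) = 2 - √(5 + r + r*(9/7 + r/7)) (j(r) = 2 - √(r + (5 + r*(9/7 + r/7))) = 2 - √(5 + r + r*(9/7 + r/7)))
z = 342 - √3829/7 (z = (133 - 1*(-207)) + (2 - √(245 + 7*16² + 112*16)/7) = (133 + 207) + (2 - √(245 + 7*256 + 1792)/7) = 340 + (2 - √(245 + 1792 + 1792)/7) = 340 + (2 - √3829/7) = 342 - √3829/7 ≈ 333.16)
z*x(-8) = (342 - √3829/7)*(-8) = -2736 + 8*√3829/7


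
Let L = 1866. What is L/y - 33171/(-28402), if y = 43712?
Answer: 375742221/310377056 ≈ 1.2106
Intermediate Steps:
L/y - 33171/(-28402) = 1866/43712 - 33171/(-28402) = 1866*(1/43712) - 33171*(-1/28402) = 933/21856 + 33171/28402 = 375742221/310377056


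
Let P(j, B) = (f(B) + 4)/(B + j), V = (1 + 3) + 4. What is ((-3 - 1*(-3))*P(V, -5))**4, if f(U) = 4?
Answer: 0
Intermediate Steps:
V = 8 (V = 4 + 4 = 8)
P(j, B) = 8/(B + j) (P(j, B) = (4 + 4)/(B + j) = 8/(B + j))
((-3 - 1*(-3))*P(V, -5))**4 = ((-3 - 1*(-3))*(8/(-5 + 8)))**4 = ((-3 + 3)*(8/3))**4 = (0*(8*(1/3)))**4 = (0*(8/3))**4 = 0**4 = 0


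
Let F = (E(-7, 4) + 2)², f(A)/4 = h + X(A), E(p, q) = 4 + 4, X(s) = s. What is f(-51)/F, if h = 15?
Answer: -36/25 ≈ -1.4400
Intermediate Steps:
E(p, q) = 8
f(A) = 60 + 4*A (f(A) = 4*(15 + A) = 60 + 4*A)
F = 100 (F = (8 + 2)² = 10² = 100)
f(-51)/F = (60 + 4*(-51))/100 = (60 - 204)*(1/100) = -144*1/100 = -36/25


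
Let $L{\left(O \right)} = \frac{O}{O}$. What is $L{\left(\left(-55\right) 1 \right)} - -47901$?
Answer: $47902$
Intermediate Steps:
$L{\left(O \right)} = 1$
$L{\left(\left(-55\right) 1 \right)} - -47901 = 1 - -47901 = 1 + 47901 = 47902$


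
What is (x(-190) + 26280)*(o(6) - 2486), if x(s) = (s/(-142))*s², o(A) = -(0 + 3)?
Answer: -13180200820/71 ≈ -1.8564e+8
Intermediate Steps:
o(A) = -3 (o(A) = -1*3 = -3)
x(s) = -s³/142 (x(s) = (s*(-1/142))*s² = (-s/142)*s² = -s³/142)
(x(-190) + 26280)*(o(6) - 2486) = (-1/142*(-190)³ + 26280)*(-3 - 2486) = (-1/142*(-6859000) + 26280)*(-2489) = (3429500/71 + 26280)*(-2489) = (5295380/71)*(-2489) = -13180200820/71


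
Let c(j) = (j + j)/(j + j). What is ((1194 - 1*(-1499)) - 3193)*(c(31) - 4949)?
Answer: 2474000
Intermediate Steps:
c(j) = 1 (c(j) = (2*j)/((2*j)) = (2*j)*(1/(2*j)) = 1)
((1194 - 1*(-1499)) - 3193)*(c(31) - 4949) = ((1194 - 1*(-1499)) - 3193)*(1 - 4949) = ((1194 + 1499) - 3193)*(-4948) = (2693 - 3193)*(-4948) = -500*(-4948) = 2474000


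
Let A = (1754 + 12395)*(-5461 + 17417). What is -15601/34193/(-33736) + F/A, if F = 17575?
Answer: 5728132140111/48784567141120328 ≈ 0.00011742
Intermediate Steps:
A = 169165444 (A = 14149*11956 = 169165444)
-15601/34193/(-33736) + F/A = -15601/34193/(-33736) + 17575/169165444 = -15601*1/34193*(-1/33736) + 17575*(1/169165444) = -15601/34193*(-1/33736) + 17575/169165444 = 15601/1153535048 + 17575/169165444 = 5728132140111/48784567141120328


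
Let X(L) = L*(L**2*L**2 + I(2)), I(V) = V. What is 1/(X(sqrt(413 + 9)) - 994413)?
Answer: 331471/4131571286181 + 59362*sqrt(422)/4131571286181 ≈ 3.7538e-7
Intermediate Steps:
X(L) = L*(2 + L**4) (X(L) = L*(L**2*L**2 + 2) = L*(L**4 + 2) = L*(2 + L**4))
1/(X(sqrt(413 + 9)) - 994413) = 1/(sqrt(413 + 9)*(2 + (sqrt(413 + 9))**4) - 994413) = 1/(sqrt(422)*(2 + (sqrt(422))**4) - 994413) = 1/(sqrt(422)*(2 + 178084) - 994413) = 1/(sqrt(422)*178086 - 994413) = 1/(178086*sqrt(422) - 994413) = 1/(-994413 + 178086*sqrt(422))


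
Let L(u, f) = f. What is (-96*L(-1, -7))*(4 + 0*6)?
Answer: 2688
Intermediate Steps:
(-96*L(-1, -7))*(4 + 0*6) = (-96*(-7))*(4 + 0*6) = 672*(4 + 0) = 672*4 = 2688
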